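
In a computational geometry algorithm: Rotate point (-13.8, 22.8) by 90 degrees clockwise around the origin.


90° CW: (x,y) -> (y, -x)
(-13.8,22.8) -> (22.8, 13.8)

(22.8, 13.8)


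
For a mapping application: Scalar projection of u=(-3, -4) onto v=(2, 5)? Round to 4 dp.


u.v = -26, |v| = sqrt(29) = 5.3852
Scalar projection = u.v / |v| = -26 / sqrt(29) = -4.8281

-4.8281


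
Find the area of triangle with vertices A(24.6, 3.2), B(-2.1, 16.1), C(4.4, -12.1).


Area = |x_A(y_B-y_C) + x_B(y_C-y_A) + x_C(y_A-y_B)|/2
= |693.72 + 32.13 + (-56.76)|/2
= 669.09/2 = 334.545

334.545


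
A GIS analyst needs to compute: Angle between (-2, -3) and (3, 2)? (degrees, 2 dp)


u.v = -12, |u| = sqrt(13) = 3.6056, |v| = sqrt(13) = 3.6056
cos(theta) = u.v/(|u||v|) = -12/sqrt(169) = -0.923077
theta = acos(-0.923077) = 157.38 degrees

157.38 degrees


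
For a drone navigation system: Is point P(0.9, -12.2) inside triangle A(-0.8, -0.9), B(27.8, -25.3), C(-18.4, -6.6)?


Cross products: AB x AP = -281.7, BC x BP = -102.19, CA x CP = -208.57
All same sign? yes

Yes, inside


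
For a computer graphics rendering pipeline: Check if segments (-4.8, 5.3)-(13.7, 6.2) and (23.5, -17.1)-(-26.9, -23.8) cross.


Cross products: d1=-1318.57, d2=-1239.98, d3=-439.87, d4=-518.46
d1*d2 < 0 and d3*d4 < 0? no

No, they don't intersect


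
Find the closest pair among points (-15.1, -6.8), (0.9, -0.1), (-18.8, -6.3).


d(P0,P1) = 17.3462, d(P0,P2) = 3.7336, d(P1,P2) = 20.6526
Closest: P0 and P2

Closest pair: (-15.1, -6.8) and (-18.8, -6.3), distance = 3.7336


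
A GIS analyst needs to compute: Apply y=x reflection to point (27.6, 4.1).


Reflection over y=x: (x,y) -> (y,x)
(27.6, 4.1) -> (4.1, 27.6)

(4.1, 27.6)


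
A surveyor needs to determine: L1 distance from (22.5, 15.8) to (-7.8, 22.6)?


|22.5-(-7.8)| + |15.8-22.6| = 30.3 + 6.8 = 37.1

37.1


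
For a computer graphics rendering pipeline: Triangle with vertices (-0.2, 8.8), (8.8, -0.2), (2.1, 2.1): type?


Side lengths squared: AB^2=162, BC^2=50.18, CA^2=50.18
Sorted: [50.18, 50.18, 162]
By sides: Isosceles, By angles: Obtuse

Isosceles, Obtuse


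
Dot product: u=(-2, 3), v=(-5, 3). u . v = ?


u . v = u_x*v_x + u_y*v_y = (-2)*(-5) + 3*3
= 10 + 9 = 19

19


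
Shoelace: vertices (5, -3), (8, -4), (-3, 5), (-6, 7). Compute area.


Shoelace sum: (5*(-4) - 8*(-3)) + (8*5 - (-3)*(-4)) + ((-3)*7 - (-6)*5) + ((-6)*(-3) - 5*7)
= 24
Area = |24|/2 = 12

12


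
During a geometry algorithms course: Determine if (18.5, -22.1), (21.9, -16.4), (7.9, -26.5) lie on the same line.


Cross product: (21.9-18.5)*((-26.5)-(-22.1)) - ((-16.4)-(-22.1))*(7.9-18.5)
= 45.46

No, not collinear


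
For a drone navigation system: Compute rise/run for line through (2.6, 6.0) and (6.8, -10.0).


slope = (y2-y1)/(x2-x1) = ((-10)-6)/(6.8-2.6) = (-16)/4.2 = -3.8095

-3.8095


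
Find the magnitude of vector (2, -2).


|u| = sqrt(2^2 + (-2)^2) = sqrt(8) = 2.8284

2.8284


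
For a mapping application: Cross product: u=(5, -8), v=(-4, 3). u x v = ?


u x v = u_x*v_y - u_y*v_x = 5*3 - (-8)*(-4)
= 15 - 32 = -17

-17


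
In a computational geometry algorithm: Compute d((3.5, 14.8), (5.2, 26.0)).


dx=1.7, dy=11.2
d^2 = 1.7^2 + 11.2^2 = 128.33
d = sqrt(128.33) = 11.3283

11.3283


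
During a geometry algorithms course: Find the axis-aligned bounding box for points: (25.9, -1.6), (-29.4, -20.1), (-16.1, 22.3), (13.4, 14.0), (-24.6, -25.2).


x range: [-29.4, 25.9]
y range: [-25.2, 22.3]
Bounding box: (-29.4,-25.2) to (25.9,22.3)

(-29.4,-25.2) to (25.9,22.3)


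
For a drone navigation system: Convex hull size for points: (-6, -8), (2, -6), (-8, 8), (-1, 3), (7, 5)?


Convex hull vertices (CCW): (-8, 8), (-6, -8), (2, -6), (7, 5)
Count = 4

4


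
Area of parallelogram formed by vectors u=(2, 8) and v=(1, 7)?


|u x v| = |2*7 - 8*1|
= |14 - 8| = 6

6


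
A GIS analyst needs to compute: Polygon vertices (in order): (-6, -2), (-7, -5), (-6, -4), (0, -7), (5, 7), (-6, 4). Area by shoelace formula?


Shoelace sum: ((-6)*(-5) - (-7)*(-2)) + ((-7)*(-4) - (-6)*(-5)) + ((-6)*(-7) - 0*(-4)) + (0*7 - 5*(-7)) + (5*4 - (-6)*7) + ((-6)*(-2) - (-6)*4)
= 189
Area = |189|/2 = 94.5

94.5


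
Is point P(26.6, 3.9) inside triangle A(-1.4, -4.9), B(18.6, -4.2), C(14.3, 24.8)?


Cross products: AB x AP = 156.4, BC x BP = -266.83, CA x CP = 693.44
All same sign? no

No, outside


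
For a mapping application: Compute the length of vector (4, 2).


|u| = sqrt(4^2 + 2^2) = sqrt(20) = 4.4721

4.4721


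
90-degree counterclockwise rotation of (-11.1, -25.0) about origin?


90° CCW: (x,y) -> (-y, x)
(-11.1,-25) -> (25, -11.1)

(25, -11.1)


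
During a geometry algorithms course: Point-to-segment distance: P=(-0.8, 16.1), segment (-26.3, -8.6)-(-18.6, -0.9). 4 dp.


Project P onto AB: t = 1 (clamped to [0,1])
Closest point on segment: (-18.6, -0.9)
Distance: 24.6138

24.6138


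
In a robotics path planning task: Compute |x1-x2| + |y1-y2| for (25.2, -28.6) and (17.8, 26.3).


|25.2-17.8| + |(-28.6)-26.3| = 7.4 + 54.9 = 62.3

62.3


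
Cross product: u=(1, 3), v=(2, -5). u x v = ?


u x v = u_x*v_y - u_y*v_x = 1*(-5) - 3*2
= (-5) - 6 = -11

-11


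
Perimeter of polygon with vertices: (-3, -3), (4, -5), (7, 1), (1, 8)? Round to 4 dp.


Sides: (-3, -3)->(4, -5): sqrt(53) = 7.28011, (4, -5)->(7, 1): sqrt(45) = 6.708204, (7, 1)->(1, 8): sqrt(85) = 9.219544, (1, 8)->(-3, -3): sqrt(137) = 11.7047
Sum = 34.912558
Perimeter = 34.9126

34.9126


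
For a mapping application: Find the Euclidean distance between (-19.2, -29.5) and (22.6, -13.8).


dx=41.8, dy=15.7
d^2 = 41.8^2 + 15.7^2 = 1993.73
d = sqrt(1993.73) = 44.6512

44.6512


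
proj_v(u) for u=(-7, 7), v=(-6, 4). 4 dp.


u.v = 70, |v| = sqrt(52) = 7.2111
Scalar projection = u.v / |v| = 70 / sqrt(52) = 9.7073

9.7073


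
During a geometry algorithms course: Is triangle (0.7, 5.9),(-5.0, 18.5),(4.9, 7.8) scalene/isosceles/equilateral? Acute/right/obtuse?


Side lengths squared: AB^2=191.25, BC^2=212.5, CA^2=21.25
Sorted: [21.25, 191.25, 212.5]
By sides: Scalene, By angles: Right

Scalene, Right


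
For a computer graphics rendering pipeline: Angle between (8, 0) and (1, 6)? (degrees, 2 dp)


u.v = 8, |u| = sqrt(64) = 8, |v| = sqrt(37) = 6.0828
cos(theta) = u.v/(|u||v|) = 8/sqrt(2368) = 0.164399
theta = acos(0.164399) = 80.54 degrees

80.54 degrees


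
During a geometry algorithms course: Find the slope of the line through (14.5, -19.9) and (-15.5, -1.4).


slope = (y2-y1)/(x2-x1) = ((-1.4)-(-19.9))/((-15.5)-14.5) = 18.5/(-30) = -0.6167

-0.6167


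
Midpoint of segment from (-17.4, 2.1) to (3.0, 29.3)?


M = (((-17.4)+3)/2, (2.1+29.3)/2)
= (-7.2, 15.7)

(-7.2, 15.7)


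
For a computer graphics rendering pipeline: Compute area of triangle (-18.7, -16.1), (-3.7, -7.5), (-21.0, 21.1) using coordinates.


Area = |x_A(y_B-y_C) + x_B(y_C-y_A) + x_C(y_A-y_B)|/2
= |534.82 + (-137.64) + 180.6|/2
= 577.78/2 = 288.89

288.89


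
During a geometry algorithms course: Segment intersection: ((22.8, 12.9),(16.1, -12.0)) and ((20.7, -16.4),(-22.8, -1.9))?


Cross products: d1=-1305, d2=-124.7, d3=144.02, d4=-1036.28
d1*d2 < 0 and d3*d4 < 0? no

No, they don't intersect


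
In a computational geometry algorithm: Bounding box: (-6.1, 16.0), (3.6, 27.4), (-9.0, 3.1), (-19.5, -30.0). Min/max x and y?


x range: [-19.5, 3.6]
y range: [-30, 27.4]
Bounding box: (-19.5,-30) to (3.6,27.4)

(-19.5,-30) to (3.6,27.4)


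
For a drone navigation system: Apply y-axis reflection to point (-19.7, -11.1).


Reflection over y-axis: (x,y) -> (-x,y)
(-19.7, -11.1) -> (19.7, -11.1)

(19.7, -11.1)


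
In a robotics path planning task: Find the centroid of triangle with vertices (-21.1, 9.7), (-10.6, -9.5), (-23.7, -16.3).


Centroid = ((x_A+x_B+x_C)/3, (y_A+y_B+y_C)/3)
= (((-21.1)+(-10.6)+(-23.7))/3, (9.7+(-9.5)+(-16.3))/3)
= (-18.4667, -5.3667)

(-18.4667, -5.3667)


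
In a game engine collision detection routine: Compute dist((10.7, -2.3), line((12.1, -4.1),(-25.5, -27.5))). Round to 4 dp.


|cross product| = 100.44
|line direction| = sqrt(1961.32) = 44.2868
Distance = 100.44/sqrt(1961.32) = 2.2679

2.2679


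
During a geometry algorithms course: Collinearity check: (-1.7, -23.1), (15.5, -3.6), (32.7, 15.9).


Cross product: (15.5-(-1.7))*(15.9-(-23.1)) - ((-3.6)-(-23.1))*(32.7-(-1.7))
= 0

Yes, collinear


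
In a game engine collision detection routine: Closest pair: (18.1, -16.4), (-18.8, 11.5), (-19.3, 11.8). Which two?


d(P0,P1) = 46.2604, d(P0,P2) = 46.8402, d(P1,P2) = 0.5831
Closest: P1 and P2

Closest pair: (-18.8, 11.5) and (-19.3, 11.8), distance = 0.5831


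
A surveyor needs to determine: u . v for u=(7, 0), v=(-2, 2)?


u . v = u_x*v_x + u_y*v_y = 7*(-2) + 0*2
= (-14) + 0 = -14

-14


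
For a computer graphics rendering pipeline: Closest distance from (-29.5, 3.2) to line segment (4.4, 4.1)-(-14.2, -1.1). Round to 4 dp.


Project P onto AB: t = 1 (clamped to [0,1])
Closest point on segment: (-14.2, -1.1)
Distance: 15.8928

15.8928


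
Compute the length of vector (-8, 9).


|u| = sqrt((-8)^2 + 9^2) = sqrt(145) = 12.0416

12.0416


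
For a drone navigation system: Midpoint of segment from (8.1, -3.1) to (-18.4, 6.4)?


M = ((8.1+(-18.4))/2, ((-3.1)+6.4)/2)
= (-5.15, 1.65)

(-5.15, 1.65)


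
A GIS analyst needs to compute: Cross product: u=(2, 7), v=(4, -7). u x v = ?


u x v = u_x*v_y - u_y*v_x = 2*(-7) - 7*4
= (-14) - 28 = -42

-42


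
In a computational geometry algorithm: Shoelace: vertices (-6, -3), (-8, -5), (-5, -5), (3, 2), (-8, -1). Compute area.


Shoelace sum: ((-6)*(-5) - (-8)*(-3)) + ((-8)*(-5) - (-5)*(-5)) + ((-5)*2 - 3*(-5)) + (3*(-1) - (-8)*2) + ((-8)*(-3) - (-6)*(-1))
= 57
Area = |57|/2 = 28.5

28.5


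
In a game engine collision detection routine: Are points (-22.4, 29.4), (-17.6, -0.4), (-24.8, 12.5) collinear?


Cross product: ((-17.6)-(-22.4))*(12.5-29.4) - ((-0.4)-29.4)*((-24.8)-(-22.4))
= -152.64

No, not collinear


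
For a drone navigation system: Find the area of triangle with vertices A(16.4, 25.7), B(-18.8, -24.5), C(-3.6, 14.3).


Area = |x_A(y_B-y_C) + x_B(y_C-y_A) + x_C(y_A-y_B)|/2
= |(-636.32) + 214.32 + (-180.72)|/2
= 602.72/2 = 301.36

301.36


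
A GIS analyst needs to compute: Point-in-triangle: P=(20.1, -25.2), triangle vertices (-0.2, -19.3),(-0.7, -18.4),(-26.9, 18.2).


Cross products: AB x AP = -15.32, BC x BP = -583.12, CA x CP = 603.72
All same sign? no

No, outside


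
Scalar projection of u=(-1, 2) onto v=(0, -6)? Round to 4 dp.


u.v = -12, |v| = sqrt(36) = 6
Scalar projection = u.v / |v| = -12 / sqrt(36) = -2

-2


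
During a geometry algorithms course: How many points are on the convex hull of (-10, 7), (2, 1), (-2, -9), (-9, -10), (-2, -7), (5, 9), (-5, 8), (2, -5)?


Convex hull vertices (CCW): (-10, 7), (-9, -10), (-2, -9), (2, -5), (5, 9), (-5, 8)
Count = 6

6


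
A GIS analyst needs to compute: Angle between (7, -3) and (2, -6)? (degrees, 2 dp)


u.v = 32, |u| = sqrt(58) = 7.6158, |v| = sqrt(40) = 6.3246
cos(theta) = u.v/(|u||v|) = 32/sqrt(2320) = 0.664364
theta = acos(0.664364) = 48.37 degrees

48.37 degrees


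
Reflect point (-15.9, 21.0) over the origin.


Reflection over origin: (x,y) -> (-x,-y)
(-15.9, 21) -> (15.9, -21)

(15.9, -21)


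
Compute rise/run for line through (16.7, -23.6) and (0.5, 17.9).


slope = (y2-y1)/(x2-x1) = (17.9-(-23.6))/(0.5-16.7) = 41.5/(-16.2) = -2.5617

-2.5617


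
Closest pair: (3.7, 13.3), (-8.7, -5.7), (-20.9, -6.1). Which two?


d(P0,P1) = 22.6883, d(P0,P2) = 31.3292, d(P1,P2) = 12.2066
Closest: P1 and P2

Closest pair: (-8.7, -5.7) and (-20.9, -6.1), distance = 12.2066


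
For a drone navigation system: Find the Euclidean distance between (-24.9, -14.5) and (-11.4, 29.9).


dx=13.5, dy=44.4
d^2 = 13.5^2 + 44.4^2 = 2153.61
d = sqrt(2153.61) = 46.407

46.407


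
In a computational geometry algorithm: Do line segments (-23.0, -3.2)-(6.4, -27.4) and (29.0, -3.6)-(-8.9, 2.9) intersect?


Cross products: d1=322.84, d2=1048.92, d3=1246.64, d4=520.56
d1*d2 < 0 and d3*d4 < 0? no

No, they don't intersect


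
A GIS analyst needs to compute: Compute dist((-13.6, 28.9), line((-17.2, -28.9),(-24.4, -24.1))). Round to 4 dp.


|cross product| = 433.44
|line direction| = sqrt(74.88) = 8.6533
Distance = 433.44/sqrt(74.88) = 50.0894

50.0894


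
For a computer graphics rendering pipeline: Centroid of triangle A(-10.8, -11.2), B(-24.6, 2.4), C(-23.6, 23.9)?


Centroid = ((x_A+x_B+x_C)/3, (y_A+y_B+y_C)/3)
= (((-10.8)+(-24.6)+(-23.6))/3, ((-11.2)+2.4+23.9)/3)
= (-19.6667, 5.0333)

(-19.6667, 5.0333)


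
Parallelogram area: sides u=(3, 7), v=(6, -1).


|u x v| = |3*(-1) - 7*6|
= |(-3) - 42| = 45

45


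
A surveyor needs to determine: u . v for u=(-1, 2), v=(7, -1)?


u . v = u_x*v_x + u_y*v_y = (-1)*7 + 2*(-1)
= (-7) + (-2) = -9

-9


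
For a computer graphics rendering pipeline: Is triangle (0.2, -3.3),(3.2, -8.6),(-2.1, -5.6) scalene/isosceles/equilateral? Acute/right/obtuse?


Side lengths squared: AB^2=37.09, BC^2=37.09, CA^2=10.58
Sorted: [10.58, 37.09, 37.09]
By sides: Isosceles, By angles: Acute

Isosceles, Acute


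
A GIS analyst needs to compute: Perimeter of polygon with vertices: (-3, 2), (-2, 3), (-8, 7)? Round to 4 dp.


Sides: (-3, 2)->(-2, 3): sqrt(2) = 1.414214, (-2, 3)->(-8, 7): sqrt(52) = 7.211103, (-8, 7)->(-3, 2): sqrt(50) = 7.071068
Sum = 15.696385
Perimeter = 15.6964

15.6964


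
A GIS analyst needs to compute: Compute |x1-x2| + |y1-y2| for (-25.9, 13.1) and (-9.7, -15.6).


|(-25.9)-(-9.7)| + |13.1-(-15.6)| = 16.2 + 28.7 = 44.9

44.9


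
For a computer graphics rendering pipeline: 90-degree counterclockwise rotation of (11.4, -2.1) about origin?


90° CCW: (x,y) -> (-y, x)
(11.4,-2.1) -> (2.1, 11.4)

(2.1, 11.4)


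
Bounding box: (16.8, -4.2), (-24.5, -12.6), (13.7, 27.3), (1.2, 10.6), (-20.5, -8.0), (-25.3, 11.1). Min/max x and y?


x range: [-25.3, 16.8]
y range: [-12.6, 27.3]
Bounding box: (-25.3,-12.6) to (16.8,27.3)

(-25.3,-12.6) to (16.8,27.3)


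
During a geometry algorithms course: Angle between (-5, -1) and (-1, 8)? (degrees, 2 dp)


u.v = -3, |u| = sqrt(26) = 5.099, |v| = sqrt(65) = 8.0623
cos(theta) = u.v/(|u||v|) = -3/sqrt(1690) = -0.072976
theta = acos(-0.072976) = 94.18 degrees

94.18 degrees


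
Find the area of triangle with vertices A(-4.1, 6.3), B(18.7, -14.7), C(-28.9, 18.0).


Area = |x_A(y_B-y_C) + x_B(y_C-y_A) + x_C(y_A-y_B)|/2
= |134.07 + 218.79 + (-606.9)|/2
= 254.04/2 = 127.02

127.02


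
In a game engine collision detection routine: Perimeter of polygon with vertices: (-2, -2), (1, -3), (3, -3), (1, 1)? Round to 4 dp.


Sides: (-2, -2)->(1, -3): sqrt(10) = 3.162278, (1, -3)->(3, -3): sqrt(4) = 2, (3, -3)->(1, 1): sqrt(20) = 4.472136, (1, 1)->(-2, -2): sqrt(18) = 4.242641
Sum = 13.877055
Perimeter = 13.8771

13.8771


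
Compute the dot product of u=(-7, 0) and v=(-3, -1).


u . v = u_x*v_x + u_y*v_y = (-7)*(-3) + 0*(-1)
= 21 + 0 = 21

21


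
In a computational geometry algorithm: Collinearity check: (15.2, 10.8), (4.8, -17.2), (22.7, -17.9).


Cross product: (4.8-15.2)*((-17.9)-10.8) - ((-17.2)-10.8)*(22.7-15.2)
= 508.48

No, not collinear


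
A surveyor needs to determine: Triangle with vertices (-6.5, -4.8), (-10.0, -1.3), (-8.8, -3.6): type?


Side lengths squared: AB^2=24.5, BC^2=6.73, CA^2=6.73
Sorted: [6.73, 6.73, 24.5]
By sides: Isosceles, By angles: Obtuse

Isosceles, Obtuse


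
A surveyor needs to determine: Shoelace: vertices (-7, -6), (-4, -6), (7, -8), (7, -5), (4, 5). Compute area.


Shoelace sum: ((-7)*(-6) - (-4)*(-6)) + ((-4)*(-8) - 7*(-6)) + (7*(-5) - 7*(-8)) + (7*5 - 4*(-5)) + (4*(-6) - (-7)*5)
= 179
Area = |179|/2 = 89.5

89.5


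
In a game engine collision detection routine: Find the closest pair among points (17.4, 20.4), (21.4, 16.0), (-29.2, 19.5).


d(P0,P1) = 5.9464, d(P0,P2) = 46.6087, d(P1,P2) = 50.7209
Closest: P0 and P1

Closest pair: (17.4, 20.4) and (21.4, 16.0), distance = 5.9464


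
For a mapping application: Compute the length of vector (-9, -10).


|u| = sqrt((-9)^2 + (-10)^2) = sqrt(181) = 13.4536

13.4536


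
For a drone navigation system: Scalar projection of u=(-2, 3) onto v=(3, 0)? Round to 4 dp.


u.v = -6, |v| = sqrt(9) = 3
Scalar projection = u.v / |v| = -6 / sqrt(9) = -2

-2


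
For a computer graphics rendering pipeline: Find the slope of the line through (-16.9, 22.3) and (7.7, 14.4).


slope = (y2-y1)/(x2-x1) = (14.4-22.3)/(7.7-(-16.9)) = (-7.9)/24.6 = -0.3211

-0.3211


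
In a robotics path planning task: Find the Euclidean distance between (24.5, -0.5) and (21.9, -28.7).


dx=-2.6, dy=-28.2
d^2 = (-2.6)^2 + (-28.2)^2 = 802
d = sqrt(802) = 28.3196

28.3196


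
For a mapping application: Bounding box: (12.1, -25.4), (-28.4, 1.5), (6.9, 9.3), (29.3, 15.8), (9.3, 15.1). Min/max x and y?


x range: [-28.4, 29.3]
y range: [-25.4, 15.8]
Bounding box: (-28.4,-25.4) to (29.3,15.8)

(-28.4,-25.4) to (29.3,15.8)


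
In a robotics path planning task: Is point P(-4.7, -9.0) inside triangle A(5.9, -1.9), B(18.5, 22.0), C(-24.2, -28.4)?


Cross products: AB x AP = 163.88, BC x BP = 154.42, CA x CP = 67.19
All same sign? yes

Yes, inside


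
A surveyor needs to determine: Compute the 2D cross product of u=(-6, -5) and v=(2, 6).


u x v = u_x*v_y - u_y*v_x = (-6)*6 - (-5)*2
= (-36) - (-10) = -26

-26


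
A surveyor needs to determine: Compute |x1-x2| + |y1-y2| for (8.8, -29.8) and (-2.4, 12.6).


|8.8-(-2.4)| + |(-29.8)-12.6| = 11.2 + 42.4 = 53.6

53.6


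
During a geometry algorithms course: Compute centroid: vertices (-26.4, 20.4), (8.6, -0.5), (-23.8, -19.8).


Centroid = ((x_A+x_B+x_C)/3, (y_A+y_B+y_C)/3)
= (((-26.4)+8.6+(-23.8))/3, (20.4+(-0.5)+(-19.8))/3)
= (-13.8667, 0.0333)

(-13.8667, 0.0333)


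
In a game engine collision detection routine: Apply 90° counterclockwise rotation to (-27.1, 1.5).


90° CCW: (x,y) -> (-y, x)
(-27.1,1.5) -> (-1.5, -27.1)

(-1.5, -27.1)


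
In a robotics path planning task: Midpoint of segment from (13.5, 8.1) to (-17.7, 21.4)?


M = ((13.5+(-17.7))/2, (8.1+21.4)/2)
= (-2.1, 14.75)

(-2.1, 14.75)


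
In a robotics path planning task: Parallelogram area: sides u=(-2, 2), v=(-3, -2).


|u x v| = |(-2)*(-2) - 2*(-3)|
= |4 - (-6)| = 10

10


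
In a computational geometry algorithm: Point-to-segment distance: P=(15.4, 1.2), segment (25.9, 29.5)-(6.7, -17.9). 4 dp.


Project P onto AB: t = 0.59 (clamped to [0,1])
Closest point on segment: (14.5725, 1.5352)
Distance: 0.8928

0.8928


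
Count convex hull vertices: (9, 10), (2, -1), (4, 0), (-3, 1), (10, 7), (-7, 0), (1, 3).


Convex hull vertices (CCW): (-7, 0), (2, -1), (4, 0), (10, 7), (9, 10)
Count = 5

5


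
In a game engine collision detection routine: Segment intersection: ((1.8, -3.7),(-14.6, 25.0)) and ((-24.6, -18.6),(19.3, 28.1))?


Cross products: d1=-578.77, d2=1447.04, d3=1002.04, d4=-1023.77
d1*d2 < 0 and d3*d4 < 0? yes

Yes, they intersect


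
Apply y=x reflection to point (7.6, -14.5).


Reflection over y=x: (x,y) -> (y,x)
(7.6, -14.5) -> (-14.5, 7.6)

(-14.5, 7.6)


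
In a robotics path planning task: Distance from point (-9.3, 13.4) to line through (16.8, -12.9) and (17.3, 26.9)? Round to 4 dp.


|cross product| = 1051.93
|line direction| = sqrt(1584.29) = 39.8031
Distance = 1051.93/sqrt(1584.29) = 26.4283

26.4283


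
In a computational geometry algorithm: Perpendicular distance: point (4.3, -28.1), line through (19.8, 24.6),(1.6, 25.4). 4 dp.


|cross product| = 971.54
|line direction| = sqrt(331.88) = 18.2176
Distance = 971.54/sqrt(331.88) = 53.3298

53.3298


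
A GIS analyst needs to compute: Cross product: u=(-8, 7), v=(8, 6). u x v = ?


u x v = u_x*v_y - u_y*v_x = (-8)*6 - 7*8
= (-48) - 56 = -104

-104


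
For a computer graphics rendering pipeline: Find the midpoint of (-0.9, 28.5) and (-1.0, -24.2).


M = (((-0.9)+(-1))/2, (28.5+(-24.2))/2)
= (-0.95, 2.15)

(-0.95, 2.15)


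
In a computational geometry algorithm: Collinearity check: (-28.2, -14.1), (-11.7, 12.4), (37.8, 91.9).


Cross product: ((-11.7)-(-28.2))*(91.9-(-14.1)) - (12.4-(-14.1))*(37.8-(-28.2))
= 0

Yes, collinear


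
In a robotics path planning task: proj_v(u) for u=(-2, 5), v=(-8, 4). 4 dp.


u.v = 36, |v| = sqrt(80) = 8.9443
Scalar projection = u.v / |v| = 36 / sqrt(80) = 4.0249

4.0249


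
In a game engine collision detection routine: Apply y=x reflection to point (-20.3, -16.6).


Reflection over y=x: (x,y) -> (y,x)
(-20.3, -16.6) -> (-16.6, -20.3)

(-16.6, -20.3)


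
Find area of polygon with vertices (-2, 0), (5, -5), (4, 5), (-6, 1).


Shoelace sum: ((-2)*(-5) - 5*0) + (5*5 - 4*(-5)) + (4*1 - (-6)*5) + ((-6)*0 - (-2)*1)
= 91
Area = |91|/2 = 45.5

45.5


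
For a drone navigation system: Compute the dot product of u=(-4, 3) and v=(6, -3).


u . v = u_x*v_x + u_y*v_y = (-4)*6 + 3*(-3)
= (-24) + (-9) = -33

-33


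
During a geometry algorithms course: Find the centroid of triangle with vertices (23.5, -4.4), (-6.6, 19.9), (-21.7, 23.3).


Centroid = ((x_A+x_B+x_C)/3, (y_A+y_B+y_C)/3)
= ((23.5+(-6.6)+(-21.7))/3, ((-4.4)+19.9+23.3)/3)
= (-1.6, 12.9333)

(-1.6, 12.9333)


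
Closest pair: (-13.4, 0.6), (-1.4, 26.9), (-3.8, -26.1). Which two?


d(P0,P1) = 28.9083, d(P0,P2) = 28.3734, d(P1,P2) = 53.0543
Closest: P0 and P2

Closest pair: (-13.4, 0.6) and (-3.8, -26.1), distance = 28.3734


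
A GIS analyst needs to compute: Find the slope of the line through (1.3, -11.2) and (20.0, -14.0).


slope = (y2-y1)/(x2-x1) = ((-14)-(-11.2))/(20-1.3) = (-2.8)/18.7 = -0.1497

-0.1497


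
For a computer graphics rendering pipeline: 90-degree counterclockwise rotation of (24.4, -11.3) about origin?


90° CCW: (x,y) -> (-y, x)
(24.4,-11.3) -> (11.3, 24.4)

(11.3, 24.4)


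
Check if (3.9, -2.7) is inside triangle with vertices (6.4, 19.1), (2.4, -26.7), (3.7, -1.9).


Cross products: AB x AP = -27.3, BC x BP = -6, CA x CP = -6.36
All same sign? yes

Yes, inside


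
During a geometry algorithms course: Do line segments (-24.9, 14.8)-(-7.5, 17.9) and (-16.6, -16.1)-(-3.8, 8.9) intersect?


Cross products: d1=603.02, d2=207.7, d3=-563.39, d4=-168.07
d1*d2 < 0 and d3*d4 < 0? no

No, they don't intersect


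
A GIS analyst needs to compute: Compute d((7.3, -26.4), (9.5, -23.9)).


dx=2.2, dy=2.5
d^2 = 2.2^2 + 2.5^2 = 11.09
d = sqrt(11.09) = 3.3302

3.3302


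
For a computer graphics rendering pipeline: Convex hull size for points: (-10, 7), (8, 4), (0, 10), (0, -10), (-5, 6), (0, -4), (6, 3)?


Convex hull vertices (CCW): (-10, 7), (0, -10), (8, 4), (0, 10)
Count = 4

4


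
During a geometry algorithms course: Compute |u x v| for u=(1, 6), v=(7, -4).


|u x v| = |1*(-4) - 6*7|
= |(-4) - 42| = 46

46


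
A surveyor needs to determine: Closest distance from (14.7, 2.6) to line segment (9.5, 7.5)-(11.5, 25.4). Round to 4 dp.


Project P onto AB: t = 0 (clamped to [0,1])
Closest point on segment: (9.5, 7.5)
Distance: 7.1449

7.1449


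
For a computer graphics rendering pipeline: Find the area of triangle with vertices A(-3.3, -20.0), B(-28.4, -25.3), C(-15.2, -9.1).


Area = |x_A(y_B-y_C) + x_B(y_C-y_A) + x_C(y_A-y_B)|/2
= |53.46 + (-309.56) + (-80.56)|/2
= 336.66/2 = 168.33

168.33


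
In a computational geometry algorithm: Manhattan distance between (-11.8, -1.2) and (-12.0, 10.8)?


|(-11.8)-(-12)| + |(-1.2)-10.8| = 0.2 + 12 = 12.2

12.2


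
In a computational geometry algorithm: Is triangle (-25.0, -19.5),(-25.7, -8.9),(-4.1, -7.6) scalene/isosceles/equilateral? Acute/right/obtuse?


Side lengths squared: AB^2=112.85, BC^2=468.25, CA^2=578.42
Sorted: [112.85, 468.25, 578.42]
By sides: Scalene, By angles: Acute

Scalene, Acute


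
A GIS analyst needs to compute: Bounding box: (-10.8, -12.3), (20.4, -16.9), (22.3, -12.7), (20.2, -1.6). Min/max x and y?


x range: [-10.8, 22.3]
y range: [-16.9, -1.6]
Bounding box: (-10.8,-16.9) to (22.3,-1.6)

(-10.8,-16.9) to (22.3,-1.6)


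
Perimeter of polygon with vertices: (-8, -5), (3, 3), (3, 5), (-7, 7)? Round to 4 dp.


Sides: (-8, -5)->(3, 3): sqrt(185) = 13.601471, (3, 3)->(3, 5): sqrt(4) = 2, (3, 5)->(-7, 7): sqrt(104) = 10.198039, (-7, 7)->(-8, -5): sqrt(145) = 12.041595
Sum = 37.841105
Perimeter = 37.8411

37.8411


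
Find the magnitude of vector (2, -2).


|u| = sqrt(2^2 + (-2)^2) = sqrt(8) = 2.8284

2.8284


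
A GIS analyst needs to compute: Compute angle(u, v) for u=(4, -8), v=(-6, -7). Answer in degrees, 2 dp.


u.v = 32, |u| = sqrt(80) = 8.9443, |v| = sqrt(85) = 9.2195
cos(theta) = u.v/(|u||v|) = 32/sqrt(6800) = 0.388057
theta = acos(0.388057) = 67.17 degrees

67.17 degrees


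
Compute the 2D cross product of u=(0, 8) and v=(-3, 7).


u x v = u_x*v_y - u_y*v_x = 0*7 - 8*(-3)
= 0 - (-24) = 24

24


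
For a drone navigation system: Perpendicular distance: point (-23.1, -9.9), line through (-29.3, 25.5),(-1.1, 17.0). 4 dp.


|cross product| = 945.58
|line direction| = sqrt(867.49) = 29.4532
Distance = 945.58/sqrt(867.49) = 32.1045

32.1045


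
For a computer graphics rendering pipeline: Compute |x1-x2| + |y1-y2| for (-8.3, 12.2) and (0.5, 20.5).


|(-8.3)-0.5| + |12.2-20.5| = 8.8 + 8.3 = 17.1

17.1


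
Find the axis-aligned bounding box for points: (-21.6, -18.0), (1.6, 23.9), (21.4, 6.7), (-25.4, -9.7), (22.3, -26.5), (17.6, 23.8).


x range: [-25.4, 22.3]
y range: [-26.5, 23.9]
Bounding box: (-25.4,-26.5) to (22.3,23.9)

(-25.4,-26.5) to (22.3,23.9)


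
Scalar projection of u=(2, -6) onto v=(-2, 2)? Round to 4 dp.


u.v = -16, |v| = sqrt(8) = 2.8284
Scalar projection = u.v / |v| = -16 / sqrt(8) = -5.6569

-5.6569


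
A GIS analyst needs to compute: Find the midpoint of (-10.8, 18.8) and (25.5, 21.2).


M = (((-10.8)+25.5)/2, (18.8+21.2)/2)
= (7.35, 20)

(7.35, 20)


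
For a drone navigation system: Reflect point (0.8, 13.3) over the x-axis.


Reflection over x-axis: (x,y) -> (x,-y)
(0.8, 13.3) -> (0.8, -13.3)

(0.8, -13.3)


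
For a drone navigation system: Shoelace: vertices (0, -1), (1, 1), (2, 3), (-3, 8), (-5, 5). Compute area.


Shoelace sum: (0*1 - 1*(-1)) + (1*3 - 2*1) + (2*8 - (-3)*3) + ((-3)*5 - (-5)*8) + ((-5)*(-1) - 0*5)
= 57
Area = |57|/2 = 28.5

28.5


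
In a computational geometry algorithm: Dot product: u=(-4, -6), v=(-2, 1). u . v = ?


u . v = u_x*v_x + u_y*v_y = (-4)*(-2) + (-6)*1
= 8 + (-6) = 2

2


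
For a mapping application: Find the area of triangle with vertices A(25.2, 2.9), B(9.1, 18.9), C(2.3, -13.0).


Area = |x_A(y_B-y_C) + x_B(y_C-y_A) + x_C(y_A-y_B)|/2
= |803.88 + (-144.69) + (-36.8)|/2
= 622.39/2 = 311.195

311.195


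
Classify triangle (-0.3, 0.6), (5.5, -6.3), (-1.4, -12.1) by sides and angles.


Side lengths squared: AB^2=81.25, BC^2=81.25, CA^2=162.5
Sorted: [81.25, 81.25, 162.5]
By sides: Isosceles, By angles: Right

Isosceles, Right


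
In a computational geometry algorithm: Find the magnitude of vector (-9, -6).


|u| = sqrt((-9)^2 + (-6)^2) = sqrt(117) = 10.8167

10.8167


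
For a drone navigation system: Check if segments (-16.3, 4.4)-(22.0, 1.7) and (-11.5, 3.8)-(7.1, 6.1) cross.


Cross products: d1=22.2, d2=-116.11, d3=-10.02, d4=128.29
d1*d2 < 0 and d3*d4 < 0? yes

Yes, they intersect


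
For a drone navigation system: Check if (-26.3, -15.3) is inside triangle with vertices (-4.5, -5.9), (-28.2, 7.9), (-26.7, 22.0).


Cross products: AB x AP = 523.62, BC x BP = -61.59, CA x CP = -816.9
All same sign? no

No, outside


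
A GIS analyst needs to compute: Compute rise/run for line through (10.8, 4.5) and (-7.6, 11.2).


slope = (y2-y1)/(x2-x1) = (11.2-4.5)/((-7.6)-10.8) = 6.7/(-18.4) = -0.3641

-0.3641


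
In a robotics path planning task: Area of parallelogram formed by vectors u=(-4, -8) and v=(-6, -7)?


|u x v| = |(-4)*(-7) - (-8)*(-6)|
= |28 - 48| = 20

20


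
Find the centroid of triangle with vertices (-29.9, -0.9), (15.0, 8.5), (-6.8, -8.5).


Centroid = ((x_A+x_B+x_C)/3, (y_A+y_B+y_C)/3)
= (((-29.9)+15+(-6.8))/3, ((-0.9)+8.5+(-8.5))/3)
= (-7.2333, -0.3)

(-7.2333, -0.3)


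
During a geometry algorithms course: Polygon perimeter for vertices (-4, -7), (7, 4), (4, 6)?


Sides: (-4, -7)->(7, 4): sqrt(242) = 15.556349, (7, 4)->(4, 6): sqrt(13) = 3.605551, (4, 6)->(-4, -7): sqrt(233) = 15.264338
Sum = 34.426238
Perimeter = 34.4262

34.4262


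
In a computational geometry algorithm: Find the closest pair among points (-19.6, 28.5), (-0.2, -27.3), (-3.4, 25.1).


d(P0,P1) = 59.0762, d(P0,P2) = 16.5529, d(P1,P2) = 52.4976
Closest: P0 and P2

Closest pair: (-19.6, 28.5) and (-3.4, 25.1), distance = 16.5529


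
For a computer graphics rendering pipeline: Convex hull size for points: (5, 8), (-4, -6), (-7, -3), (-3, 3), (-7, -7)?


Convex hull vertices (CCW): (-7, -7), (-4, -6), (5, 8), (-3, 3), (-7, -3)
Count = 5

5


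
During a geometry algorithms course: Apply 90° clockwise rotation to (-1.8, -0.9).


90° CW: (x,y) -> (y, -x)
(-1.8,-0.9) -> (-0.9, 1.8)

(-0.9, 1.8)


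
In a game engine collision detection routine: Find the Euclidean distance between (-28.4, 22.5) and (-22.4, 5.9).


dx=6, dy=-16.6
d^2 = 6^2 + (-16.6)^2 = 311.56
d = sqrt(311.56) = 17.6511

17.6511


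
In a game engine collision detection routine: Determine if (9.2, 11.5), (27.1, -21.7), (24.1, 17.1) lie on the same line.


Cross product: (27.1-9.2)*(17.1-11.5) - ((-21.7)-11.5)*(24.1-9.2)
= 594.92

No, not collinear


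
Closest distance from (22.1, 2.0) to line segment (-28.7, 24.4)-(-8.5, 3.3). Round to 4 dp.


Project P onto AB: t = 1 (clamped to [0,1])
Closest point on segment: (-8.5, 3.3)
Distance: 30.6276

30.6276


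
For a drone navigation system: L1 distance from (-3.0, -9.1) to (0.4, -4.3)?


|(-3)-0.4| + |(-9.1)-(-4.3)| = 3.4 + 4.8 = 8.2

8.2


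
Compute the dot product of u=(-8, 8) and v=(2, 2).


u . v = u_x*v_x + u_y*v_y = (-8)*2 + 8*2
= (-16) + 16 = 0

0


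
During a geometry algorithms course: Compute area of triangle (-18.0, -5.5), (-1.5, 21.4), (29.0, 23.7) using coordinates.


Area = |x_A(y_B-y_C) + x_B(y_C-y_A) + x_C(y_A-y_B)|/2
= |41.4 + (-43.8) + (-780.1)|/2
= 782.5/2 = 391.25

391.25


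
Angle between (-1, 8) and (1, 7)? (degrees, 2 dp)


u.v = 55, |u| = sqrt(65) = 8.0623, |v| = sqrt(50) = 7.0711
cos(theta) = u.v/(|u||v|) = 55/sqrt(3250) = 0.964764
theta = acos(0.964764) = 15.26 degrees

15.26 degrees


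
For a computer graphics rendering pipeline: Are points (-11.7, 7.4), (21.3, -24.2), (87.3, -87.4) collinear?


Cross product: (21.3-(-11.7))*((-87.4)-7.4) - ((-24.2)-7.4)*(87.3-(-11.7))
= 0

Yes, collinear


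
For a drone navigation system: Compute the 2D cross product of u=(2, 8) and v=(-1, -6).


u x v = u_x*v_y - u_y*v_x = 2*(-6) - 8*(-1)
= (-12) - (-8) = -4

-4


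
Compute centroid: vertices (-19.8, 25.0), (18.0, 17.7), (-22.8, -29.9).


Centroid = ((x_A+x_B+x_C)/3, (y_A+y_B+y_C)/3)
= (((-19.8)+18+(-22.8))/3, (25+17.7+(-29.9))/3)
= (-8.2, 4.2667)

(-8.2, 4.2667)


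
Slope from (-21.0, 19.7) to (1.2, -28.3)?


slope = (y2-y1)/(x2-x1) = ((-28.3)-19.7)/(1.2-(-21)) = (-48)/22.2 = -2.1622

-2.1622


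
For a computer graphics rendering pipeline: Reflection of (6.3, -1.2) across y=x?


Reflection over y=x: (x,y) -> (y,x)
(6.3, -1.2) -> (-1.2, 6.3)

(-1.2, 6.3)


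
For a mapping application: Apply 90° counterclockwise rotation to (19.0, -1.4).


90° CCW: (x,y) -> (-y, x)
(19,-1.4) -> (1.4, 19)

(1.4, 19)


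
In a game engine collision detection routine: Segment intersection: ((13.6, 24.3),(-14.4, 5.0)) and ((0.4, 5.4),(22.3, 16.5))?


Cross products: d1=267.39, d2=155.52, d3=274.44, d4=386.31
d1*d2 < 0 and d3*d4 < 0? no

No, they don't intersect


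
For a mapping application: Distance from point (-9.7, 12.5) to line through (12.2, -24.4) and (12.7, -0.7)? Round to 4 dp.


|cross product| = 537.48
|line direction| = sqrt(561.94) = 23.7053
Distance = 537.48/sqrt(561.94) = 22.6734

22.6734


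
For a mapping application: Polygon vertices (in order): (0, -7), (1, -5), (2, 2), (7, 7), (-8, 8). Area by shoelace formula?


Shoelace sum: (0*(-5) - 1*(-7)) + (1*2 - 2*(-5)) + (2*7 - 7*2) + (7*8 - (-8)*7) + ((-8)*(-7) - 0*8)
= 187
Area = |187|/2 = 93.5

93.5


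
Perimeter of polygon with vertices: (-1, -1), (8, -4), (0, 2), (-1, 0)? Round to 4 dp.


Sides: (-1, -1)->(8, -4): sqrt(90) = 9.486833, (8, -4)->(0, 2): sqrt(100) = 10, (0, 2)->(-1, 0): sqrt(5) = 2.236068, (-1, 0)->(-1, -1): sqrt(1) = 1
Sum = 22.722901
Perimeter = 22.7229

22.7229


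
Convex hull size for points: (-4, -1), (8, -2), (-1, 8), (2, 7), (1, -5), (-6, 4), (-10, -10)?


Convex hull vertices (CCW): (-10, -10), (8, -2), (2, 7), (-1, 8), (-6, 4)
Count = 5

5


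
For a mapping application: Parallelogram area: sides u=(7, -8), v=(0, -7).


|u x v| = |7*(-7) - (-8)*0|
= |(-49) - 0| = 49

49


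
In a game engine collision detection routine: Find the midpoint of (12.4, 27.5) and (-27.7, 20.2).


M = ((12.4+(-27.7))/2, (27.5+20.2)/2)
= (-7.65, 23.85)

(-7.65, 23.85)


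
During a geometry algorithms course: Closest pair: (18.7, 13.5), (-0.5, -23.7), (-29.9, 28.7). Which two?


d(P0,P1) = 41.8626, d(P0,P2) = 50.9215, d(P1,P2) = 60.0843
Closest: P0 and P1

Closest pair: (18.7, 13.5) and (-0.5, -23.7), distance = 41.8626


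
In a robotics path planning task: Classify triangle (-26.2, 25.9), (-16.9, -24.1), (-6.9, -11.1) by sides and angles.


Side lengths squared: AB^2=2586.49, BC^2=269, CA^2=1741.49
Sorted: [269, 1741.49, 2586.49]
By sides: Scalene, By angles: Obtuse

Scalene, Obtuse


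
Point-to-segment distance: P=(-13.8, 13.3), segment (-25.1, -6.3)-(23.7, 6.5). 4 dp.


Project P onto AB: t = 0.3152 (clamped to [0,1])
Closest point on segment: (-9.7173, -2.2652)
Distance: 16.0917

16.0917


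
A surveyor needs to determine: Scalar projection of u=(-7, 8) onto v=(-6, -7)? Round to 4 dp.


u.v = -14, |v| = sqrt(85) = 9.2195
Scalar projection = u.v / |v| = -14 / sqrt(85) = -1.5185

-1.5185


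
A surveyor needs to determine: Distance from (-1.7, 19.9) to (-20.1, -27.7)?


dx=-18.4, dy=-47.6
d^2 = (-18.4)^2 + (-47.6)^2 = 2604.32
d = sqrt(2604.32) = 51.0325

51.0325


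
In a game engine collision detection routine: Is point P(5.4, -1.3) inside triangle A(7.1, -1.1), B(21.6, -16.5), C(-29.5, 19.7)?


Cross products: AB x AP = -29.08, BC x BP = -190.28, CA x CP = -42.68
All same sign? yes

Yes, inside


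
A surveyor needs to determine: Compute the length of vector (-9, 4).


|u| = sqrt((-9)^2 + 4^2) = sqrt(97) = 9.8489

9.8489


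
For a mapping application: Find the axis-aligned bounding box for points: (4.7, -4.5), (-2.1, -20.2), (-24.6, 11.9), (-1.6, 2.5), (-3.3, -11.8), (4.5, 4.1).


x range: [-24.6, 4.7]
y range: [-20.2, 11.9]
Bounding box: (-24.6,-20.2) to (4.7,11.9)

(-24.6,-20.2) to (4.7,11.9)


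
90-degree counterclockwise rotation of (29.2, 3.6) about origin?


90° CCW: (x,y) -> (-y, x)
(29.2,3.6) -> (-3.6, 29.2)

(-3.6, 29.2)


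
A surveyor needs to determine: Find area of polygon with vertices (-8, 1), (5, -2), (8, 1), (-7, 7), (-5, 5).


Shoelace sum: ((-8)*(-2) - 5*1) + (5*1 - 8*(-2)) + (8*7 - (-7)*1) + ((-7)*5 - (-5)*7) + ((-5)*1 - (-8)*5)
= 130
Area = |130|/2 = 65

65


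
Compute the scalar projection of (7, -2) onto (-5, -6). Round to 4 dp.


u.v = -23, |v| = sqrt(61) = 7.8102
Scalar projection = u.v / |v| = -23 / sqrt(61) = -2.9448

-2.9448


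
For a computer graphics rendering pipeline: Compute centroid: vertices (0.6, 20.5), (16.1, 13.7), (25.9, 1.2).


Centroid = ((x_A+x_B+x_C)/3, (y_A+y_B+y_C)/3)
= ((0.6+16.1+25.9)/3, (20.5+13.7+1.2)/3)
= (14.2, 11.8)

(14.2, 11.8)


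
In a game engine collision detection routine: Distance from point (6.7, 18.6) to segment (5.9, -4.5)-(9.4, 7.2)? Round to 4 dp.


Project P onto AB: t = 1 (clamped to [0,1])
Closest point on segment: (9.4, 7.2)
Distance: 11.7154

11.7154


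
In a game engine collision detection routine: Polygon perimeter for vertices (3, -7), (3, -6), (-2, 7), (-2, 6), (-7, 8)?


Sides: (3, -7)->(3, -6): sqrt(1) = 1, (3, -6)->(-2, 7): sqrt(194) = 13.928388, (-2, 7)->(-2, 6): sqrt(1) = 1, (-2, 6)->(-7, 8): sqrt(29) = 5.385165, (-7, 8)->(3, -7): sqrt(325) = 18.027756
Sum = 39.341309
Perimeter = 39.3413

39.3413


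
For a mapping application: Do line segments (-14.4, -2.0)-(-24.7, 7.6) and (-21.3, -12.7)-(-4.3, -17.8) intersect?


Cross products: d1=217.09, d2=327.76, d3=176.45, d4=65.78
d1*d2 < 0 and d3*d4 < 0? no

No, they don't intersect


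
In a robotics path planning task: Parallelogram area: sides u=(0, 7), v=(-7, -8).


|u x v| = |0*(-8) - 7*(-7)|
= |0 - (-49)| = 49

49


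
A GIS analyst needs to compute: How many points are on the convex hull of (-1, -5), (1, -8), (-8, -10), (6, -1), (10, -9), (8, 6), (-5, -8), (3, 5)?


Convex hull vertices (CCW): (-8, -10), (10, -9), (8, 6), (3, 5)
Count = 4

4


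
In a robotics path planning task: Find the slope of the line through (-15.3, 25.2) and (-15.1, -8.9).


slope = (y2-y1)/(x2-x1) = ((-8.9)-25.2)/((-15.1)-(-15.3)) = (-34.1)/0.2 = -170.5

-170.5


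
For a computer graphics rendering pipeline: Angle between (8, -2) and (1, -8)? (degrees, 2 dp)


u.v = 24, |u| = sqrt(68) = 8.2462, |v| = sqrt(65) = 8.0623
cos(theta) = u.v/(|u||v|) = 24/sqrt(4420) = 0.360994
theta = acos(0.360994) = 68.84 degrees

68.84 degrees


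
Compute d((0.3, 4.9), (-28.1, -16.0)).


dx=-28.4, dy=-20.9
d^2 = (-28.4)^2 + (-20.9)^2 = 1243.37
d = sqrt(1243.37) = 35.2615

35.2615


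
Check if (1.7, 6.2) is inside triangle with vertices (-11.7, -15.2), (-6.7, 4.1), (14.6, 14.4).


Cross products: AB x AP = -151.62, BC x BP = -41.79, CA x CP = -166.18
All same sign? yes

Yes, inside


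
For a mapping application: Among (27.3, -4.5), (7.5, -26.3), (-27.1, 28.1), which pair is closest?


d(P0,P1) = 29.4496, d(P0,P2) = 63.4202, d(P1,P2) = 64.4711
Closest: P0 and P1

Closest pair: (27.3, -4.5) and (7.5, -26.3), distance = 29.4496


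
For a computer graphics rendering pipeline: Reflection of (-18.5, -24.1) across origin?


Reflection over origin: (x,y) -> (-x,-y)
(-18.5, -24.1) -> (18.5, 24.1)

(18.5, 24.1)


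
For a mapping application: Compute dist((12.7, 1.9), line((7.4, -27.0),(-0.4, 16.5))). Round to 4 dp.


|cross product| = 455.97
|line direction| = sqrt(1953.09) = 44.1938
Distance = 455.97/sqrt(1953.09) = 10.3175

10.3175


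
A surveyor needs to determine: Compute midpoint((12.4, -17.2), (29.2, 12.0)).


M = ((12.4+29.2)/2, ((-17.2)+12)/2)
= (20.8, -2.6)

(20.8, -2.6)


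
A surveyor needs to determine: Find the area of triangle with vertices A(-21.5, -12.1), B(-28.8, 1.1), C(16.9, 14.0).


Area = |x_A(y_B-y_C) + x_B(y_C-y_A) + x_C(y_A-y_B)|/2
= |277.35 + (-751.68) + (-223.08)|/2
= 697.41/2 = 348.705

348.705


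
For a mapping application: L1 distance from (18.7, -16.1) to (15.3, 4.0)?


|18.7-15.3| + |(-16.1)-4| = 3.4 + 20.1 = 23.5

23.5


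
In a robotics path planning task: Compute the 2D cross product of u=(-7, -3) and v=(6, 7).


u x v = u_x*v_y - u_y*v_x = (-7)*7 - (-3)*6
= (-49) - (-18) = -31

-31


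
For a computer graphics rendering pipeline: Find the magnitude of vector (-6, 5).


|u| = sqrt((-6)^2 + 5^2) = sqrt(61) = 7.8102

7.8102
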